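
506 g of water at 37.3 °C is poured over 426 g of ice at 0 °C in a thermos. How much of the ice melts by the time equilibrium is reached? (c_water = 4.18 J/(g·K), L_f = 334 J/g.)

m_melted ≈ 236 g

Cooling the water to 0 °C releases 506·4.18·37.3 = 78892 J.
Fully melting the ice requires m_ice L_f = 426·334 = 142284 J.
Since 78892 < 142284 J, not all the ice melts; equilibrium is at 0 °C.
m_melted·334 = 78892  ⇒  m_melted ≈ 236.2 g.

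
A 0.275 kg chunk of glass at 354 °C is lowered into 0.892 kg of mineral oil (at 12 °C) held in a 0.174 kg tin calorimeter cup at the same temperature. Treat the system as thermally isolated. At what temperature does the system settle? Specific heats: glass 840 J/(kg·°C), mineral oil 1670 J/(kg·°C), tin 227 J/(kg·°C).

T_f ≈ 56.9 °C

Heat gained plus heat lost sum to zero:
0.275·840·(T − 354) + 0.892·1670·(T − 12) + 0.174·227·(T − 12) = 0
(231 + 1489.6 + 39.5) T = 231·354 + 1489.6·12 + 39.5·12
T = 100124/1760.1 ≈ 56.88 °C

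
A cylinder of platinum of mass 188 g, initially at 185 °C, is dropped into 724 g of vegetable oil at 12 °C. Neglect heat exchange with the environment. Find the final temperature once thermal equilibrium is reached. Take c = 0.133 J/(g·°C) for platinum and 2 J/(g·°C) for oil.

T_f ≈ 14.9 °C

Let T be the final temperature. ΣQ_i = 0:
188*0.133*(T − 185) + 724*2*(T − 12) = 0
25(T − 185) + 1448(T − 12) = 0
1473 T = 22002
T = 22002/1473 ≈ 14.94 °C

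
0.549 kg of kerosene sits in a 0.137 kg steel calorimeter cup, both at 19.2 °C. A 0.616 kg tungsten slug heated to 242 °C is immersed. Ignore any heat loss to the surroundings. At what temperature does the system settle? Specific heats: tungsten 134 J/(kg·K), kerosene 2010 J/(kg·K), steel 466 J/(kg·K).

T_f ≈ 33.9 °C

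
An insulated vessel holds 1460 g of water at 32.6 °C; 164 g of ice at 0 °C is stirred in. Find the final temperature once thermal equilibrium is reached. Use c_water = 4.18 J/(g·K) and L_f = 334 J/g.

Energy balance with sensible and latent terms:
latent heat to melt: 164·334 = 54776
  warm the meltwater: 685.52 T
  water: 6102.8(T − 32.6)
6788.3 T = 198951 − 54776 = 144175
T ≈ 21.24 °C. Since T > 0 °C, the all-ice-melts assumption holds.

T_f ≈ 21.2 °C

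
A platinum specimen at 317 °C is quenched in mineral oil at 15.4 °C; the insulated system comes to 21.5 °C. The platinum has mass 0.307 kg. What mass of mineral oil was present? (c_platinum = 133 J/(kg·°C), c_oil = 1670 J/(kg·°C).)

|Q_platinum| = |Q_oil|:
0.307·133·(317 − 21.5) = m·1670·(21.5 − 15.4)
10187 m = 12066  ⇒  m ≈ 1.184 kg

m ≈ 1.18 kg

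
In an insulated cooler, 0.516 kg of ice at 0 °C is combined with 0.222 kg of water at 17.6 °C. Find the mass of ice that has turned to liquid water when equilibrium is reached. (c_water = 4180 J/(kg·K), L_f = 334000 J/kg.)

m_melted ≈ 0.0489 kg

Cooling the water to 0 °C releases 0.222·4180·17.6 = 16332 J.
To melt every bit of ice: 0.516·334000 = 172344 J.
That's not enough to melt it all — equilibrium is at 0 °C with ice remaining.
Mass melted = 16332/334000 ≈ 0.0489 kg.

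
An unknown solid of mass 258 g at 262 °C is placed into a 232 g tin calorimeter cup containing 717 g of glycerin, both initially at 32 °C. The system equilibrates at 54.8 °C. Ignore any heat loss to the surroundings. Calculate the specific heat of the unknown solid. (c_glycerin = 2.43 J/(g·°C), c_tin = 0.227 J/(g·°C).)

Setting the total heat transfer to zero:
258·c·(54.8 − 262) + 717·2.43·(54.8 − 32) + 232·0.227·(54.8 − 32) = 0
-53458 c = -40925
c = -40925/-53458 ≈ 0.7656 J/(g·°C)

c ≈ 0.766 J/(g·°C)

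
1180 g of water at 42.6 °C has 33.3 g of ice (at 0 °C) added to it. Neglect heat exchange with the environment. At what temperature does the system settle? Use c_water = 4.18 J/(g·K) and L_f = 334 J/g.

Taking heat into each body as positive, Σ m c ΔT = 0:
fusion: m_ice L_f = 33.3×334 = 11122; meltwater 0→T: 33.3×4.18×T = 139.19 T; water: 4932.4(T − 42.6)
5071.6 T = 210120 − 11122 = 198998
T ≈ 39.24 °C (positive, so assuming full melt was valid).

T_f ≈ 39.2 °C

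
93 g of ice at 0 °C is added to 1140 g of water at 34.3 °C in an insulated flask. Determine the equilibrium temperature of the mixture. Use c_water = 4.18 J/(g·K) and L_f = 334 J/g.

Heat gained plus heat lost sum to zero:
latent heat to melt: 93·334 = 31062
  warm the meltwater: 388.74 T
  water: 4765.2(T − 34.3)
5153.9 T = 163446 − 31062 = 132384
T ≈ 25.69 °C. Since T > 0 °C, the all-ice-melts assumption holds.

T_f ≈ 25.7 °C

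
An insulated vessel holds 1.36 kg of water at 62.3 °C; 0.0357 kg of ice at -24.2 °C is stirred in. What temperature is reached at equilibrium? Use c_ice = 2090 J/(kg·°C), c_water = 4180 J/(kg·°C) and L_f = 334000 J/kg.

Sum of m c ΔT and latent-heat terms is zero:
ice -24.2→0 °C: 0.0357×2090×24.2 = 1805.6; latent heat to melt: 0.0357×334000 = 11924; meltwater 0→T: 0.0357×4180×T = 149.23 T; water cools: 1.36×4180×(T − 62.3) = 5684.8(T − 62.3)
5834 T = 354163 − 13729 = 340434
T ≈ 58.35 °C (positive, so assuming full melt was valid).

T_f ≈ 58.4 °C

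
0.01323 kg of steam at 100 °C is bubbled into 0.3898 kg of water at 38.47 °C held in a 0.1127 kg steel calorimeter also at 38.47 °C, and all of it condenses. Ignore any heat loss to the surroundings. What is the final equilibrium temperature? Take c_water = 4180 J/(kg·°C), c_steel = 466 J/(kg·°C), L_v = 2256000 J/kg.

T_f ≈ 57.6 °C

Net heat exchanged in the isolated system is zero:
latent heat released on condensation: 0.01323×2256000 = 29847
  condensate cools 100→T: 0.01323×4180×(T − 100) = 55.3(T − 100)
  water warms: 0.3898×4180×(T − 38.47) = 1629.4(T − 38.47)
  cup: 52.52(T − 38.47)
1737.2 T = 29847 + 5530.1 + 64702 = 100079
T ≈ 57.61 °C — below 100 °C, confirming all the steam condensed.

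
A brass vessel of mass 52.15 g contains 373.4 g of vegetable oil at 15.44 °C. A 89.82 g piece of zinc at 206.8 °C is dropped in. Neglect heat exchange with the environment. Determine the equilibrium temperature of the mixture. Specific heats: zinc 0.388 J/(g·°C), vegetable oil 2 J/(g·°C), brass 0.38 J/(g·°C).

T_f ≈ 23.8 °C

Let T be the final temperature. ΣQ_i = 0:
89.82*0.388*(T − 206.8) + 373.4*2*(T − 15.44) + 52.15*0.38*(T − 15.44) = 0
34.85(T − 206.8) + 746.8(T − 15.44) + 19.82(T − 15.44) = 0
801.47 T = 19044
T ≈ 23.76 °C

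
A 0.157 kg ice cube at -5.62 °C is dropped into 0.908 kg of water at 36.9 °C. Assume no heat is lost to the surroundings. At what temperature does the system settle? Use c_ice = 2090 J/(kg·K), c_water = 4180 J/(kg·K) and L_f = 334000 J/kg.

Net heat exchanged in the isolated system is zero:
warm ice to 0 °C: 0.157×2090×(0 − (-5.62)) = 1844.1
  latent heat to melt: 0.157×334000 = 52438
  meltwater 0→T: 0.157×4180×T = 656.26 T
  water: 3795.4(T − 36.9)
4451.7 T = 140052 − 54282 = 85770
T ≈ 19.27 °C. Since T > 0 °C, the all-ice-melts assumption holds.

T_f ≈ 19.3 °C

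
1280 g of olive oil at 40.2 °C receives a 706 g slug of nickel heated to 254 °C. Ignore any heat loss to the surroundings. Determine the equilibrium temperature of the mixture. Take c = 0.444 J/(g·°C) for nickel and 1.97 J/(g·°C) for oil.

T_f ≈ 63.8 °C

Heat gained plus heat lost sum to zero:
706*0.444*(T − 254) + 1280*1.97*(T − 40.2) = 0
313.46(T − 254) + 2521.6(T − 40.2) = 0
(313.46 + 2521.6) T = 313.46*254 + 2521.6*40.2
T ≈ 63.84 °C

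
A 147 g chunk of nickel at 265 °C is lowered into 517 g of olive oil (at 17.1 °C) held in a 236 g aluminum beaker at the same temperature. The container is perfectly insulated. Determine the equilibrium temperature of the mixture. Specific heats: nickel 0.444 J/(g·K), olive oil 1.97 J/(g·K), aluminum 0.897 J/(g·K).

With ΣQ=0 the equilibrium temperature is the m·c-weighted mean:
T_f = (65.27×265 + 1018.5×17.1 + 211.69×17.1) / (65.27 + 1018.5 + 211.69)
    = 38332 / 1295.5 ≈ 29.59 °C

T_f ≈ 29.6 °C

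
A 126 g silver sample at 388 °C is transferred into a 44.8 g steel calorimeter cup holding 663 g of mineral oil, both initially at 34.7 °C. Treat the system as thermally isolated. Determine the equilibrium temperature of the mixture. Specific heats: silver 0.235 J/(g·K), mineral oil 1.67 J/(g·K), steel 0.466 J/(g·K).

T_f ≈ 43.7 °C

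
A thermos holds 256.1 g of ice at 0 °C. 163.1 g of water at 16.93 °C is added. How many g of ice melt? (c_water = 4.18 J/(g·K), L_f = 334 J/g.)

m_melted ≈ 34.6 g

Water can give up m c ΔT = 163.1·4.18·16.93 = 11542 J before reaching 0 °C.
Melting all 256.1 g of ice would need 256.1·334 = 85537 J.
11542 J < 85537 J, so only part of the ice melts and the system sits at 0 °C.
Mass melted = 11542/334 ≈ 34.56 g.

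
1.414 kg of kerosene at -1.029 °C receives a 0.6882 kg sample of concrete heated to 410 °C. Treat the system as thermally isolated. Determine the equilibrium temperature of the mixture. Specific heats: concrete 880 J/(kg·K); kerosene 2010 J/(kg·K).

T_f ≈ 71.2 °C

T_f is the heat-capacity-weighted average of the initial temperatures:
T_f = (605.62·410 + 2842.1·(-1.029)) / (605.62 + 2842.1)
    = 245378 / 3447.8 ≈ 71.17 °C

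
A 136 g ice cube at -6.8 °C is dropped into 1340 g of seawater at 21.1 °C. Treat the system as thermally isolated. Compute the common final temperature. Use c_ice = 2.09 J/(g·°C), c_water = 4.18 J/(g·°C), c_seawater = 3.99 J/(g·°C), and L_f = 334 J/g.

T_f ≈ 11.1 °C

Taking heat into each body as positive, Σ m c ΔT = 0:
warm ice to 0 °C: 136·2.09·(0 − (-6.8)) = 1932.8
  latent heat to melt: 136·334 = 45424
  warm the meltwater: 568.48 T
  seawater: 5346.6(T − 21.1)
5915.1 T = 112813 − 47357 = 65456
T ≈ 11.07 °C (positive, so assuming full melt was valid).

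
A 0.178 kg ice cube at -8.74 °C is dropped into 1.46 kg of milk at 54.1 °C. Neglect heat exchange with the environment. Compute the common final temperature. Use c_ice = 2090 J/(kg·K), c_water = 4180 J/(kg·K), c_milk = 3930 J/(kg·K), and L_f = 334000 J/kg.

T_f ≈ 38.2 °C

Energy conservation, ΣQ = 0:
ice -8.74→0 °C: 0.178·2090·8.74 = 3251.5; melt ice: 0.178·334000 = 59452; meltwater 0→T: 0.178·4180·T = 744.04 T; milk cools: 1.46·3930·(T − 54.1) = 5737.8(T − 54.1)
6481.8 T = 310415 − 62703 = 247712
T ≈ 38.22 °C. Since T > 0 °C, the all-ice-melts assumption holds.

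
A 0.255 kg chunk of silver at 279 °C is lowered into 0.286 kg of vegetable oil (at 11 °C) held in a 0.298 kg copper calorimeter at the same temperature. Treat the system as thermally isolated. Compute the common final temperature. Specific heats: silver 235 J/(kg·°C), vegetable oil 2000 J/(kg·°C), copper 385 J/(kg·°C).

T_f is the heat-capacity-weighted average of the initial temperatures:
T_f = (59.93*279 + 572*11 + 114.73*11) / (59.93 + 572 + 114.73)
    = 24273 / 746.65 ≈ 32.51 °C

T_f ≈ 32.5 °C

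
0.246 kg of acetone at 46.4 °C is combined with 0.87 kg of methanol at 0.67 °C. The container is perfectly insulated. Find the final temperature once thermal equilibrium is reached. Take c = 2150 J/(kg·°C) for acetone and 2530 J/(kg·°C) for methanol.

T_f ≈ 9.5 °C

Heat gained plus heat lost sum to zero:
0.246·2150·(T − 46.4) + 0.87·2530·(T − 0.67) = 0
(528.9 + 2201.1) T = 528.9·46.4 + 2201.1·0.67
T ≈ 9.53 °C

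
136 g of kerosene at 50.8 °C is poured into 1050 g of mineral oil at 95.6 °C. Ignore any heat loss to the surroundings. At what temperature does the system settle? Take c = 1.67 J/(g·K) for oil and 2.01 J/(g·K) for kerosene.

Set heat shed by the hot body equal to heat absorbed by the cold body:
1050·1.67·(95.6 − T) = 136·2.01·(T − 50.8)
1753.5(95.6 − T) = 273.36(T − 50.8)
2026.9 T = 181521  ⇒  T ≈ 89.56 °C

T_f ≈ 89.6 °C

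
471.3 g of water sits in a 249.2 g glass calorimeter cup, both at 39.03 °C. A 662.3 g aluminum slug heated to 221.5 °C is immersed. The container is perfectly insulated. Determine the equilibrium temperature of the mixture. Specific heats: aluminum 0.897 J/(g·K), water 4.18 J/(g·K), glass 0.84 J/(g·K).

T_f ≈ 78.1 °C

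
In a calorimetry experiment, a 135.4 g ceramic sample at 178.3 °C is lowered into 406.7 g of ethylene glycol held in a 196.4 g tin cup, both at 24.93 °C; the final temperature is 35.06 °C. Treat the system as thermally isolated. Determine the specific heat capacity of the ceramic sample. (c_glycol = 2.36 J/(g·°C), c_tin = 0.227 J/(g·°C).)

c ≈ 0.525 J/(g·°C)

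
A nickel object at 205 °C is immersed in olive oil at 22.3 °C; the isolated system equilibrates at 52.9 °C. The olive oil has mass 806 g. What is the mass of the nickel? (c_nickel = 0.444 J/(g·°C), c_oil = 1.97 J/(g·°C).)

m ≈ 719 g

Heat lost by the nickel = heat gained by the oil:
m·0.444·(205 − 52.9) = 806·1.97·(52.9 − 22.3)
67.53 m = 48587  ⇒  m ≈ 719.5 g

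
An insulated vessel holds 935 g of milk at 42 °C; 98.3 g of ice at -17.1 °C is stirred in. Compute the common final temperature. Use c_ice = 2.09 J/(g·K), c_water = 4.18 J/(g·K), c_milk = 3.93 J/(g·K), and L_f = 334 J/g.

T_f ≈ 28.9 °C

Sum of m c ΔT and latent-heat terms is zero:
warm ice to 0 °C: 98.3·2.09·(0 − (-17.1)) = 3513.1; latent heat to melt: 98.3·334 = 32832; meltwater 0→T: 98.3·4.18·T = 410.89 T; milk cools: 935·3.93·(T − 42) = 3674.6(T − 42)
4085.4 T = 154331 − 36345 = 117986
T ≈ 28.88 °C (positive, so assuming full melt was valid).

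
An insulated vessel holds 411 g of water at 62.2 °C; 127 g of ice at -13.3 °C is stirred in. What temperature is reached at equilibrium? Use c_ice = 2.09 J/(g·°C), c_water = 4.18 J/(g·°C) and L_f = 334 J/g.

T_f ≈ 27.1 °C

Taking heat into each body as positive, Σ m c ΔT = 0:
warm ice to 0 °C: 127×2.09×(0 − (-13.3)) = 3530.2; fusion: m_ice L_f = 127×334 = 42418; meltwater 0→T: 127×4.18×T = 530.86 T; water: 1718(T − 62.2)
2248.8 T = 106858 − 45948 = 60910
T ≈ 27.09 °C (positive, so assuming full melt was valid).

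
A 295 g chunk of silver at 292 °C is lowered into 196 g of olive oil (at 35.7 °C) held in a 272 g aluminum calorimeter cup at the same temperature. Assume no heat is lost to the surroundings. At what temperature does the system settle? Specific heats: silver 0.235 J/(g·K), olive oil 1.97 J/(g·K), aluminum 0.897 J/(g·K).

T_f ≈ 61.1 °C

T_f = Σ m_i c_i T_i / Σ m_i c_i:
T_f = (69.33·292 + 386.12·35.7 + 243.98·35.7) / (69.33 + 386.12 + 243.98)
    = 42738 / 699.43 ≈ 61.10 °C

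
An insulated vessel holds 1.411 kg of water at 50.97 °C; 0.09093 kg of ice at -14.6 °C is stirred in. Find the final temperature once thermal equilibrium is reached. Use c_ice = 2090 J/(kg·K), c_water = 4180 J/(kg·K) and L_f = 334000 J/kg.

Energy conservation, ΣQ = 0:
warm ice to 0 °C: 0.09093×2090×(0 − (-14.6)) = 2774.6
  melt ice: 0.09093×334000 = 30371
  warm the meltwater: 380.09 T
  water: 5898(T − 50.97)
6278.1 T = 300620 − 33145 = 267475
T ≈ 42.60 °C. Since T > 0 °C, the all-ice-melts assumption holds.

T_f ≈ 42.6 °C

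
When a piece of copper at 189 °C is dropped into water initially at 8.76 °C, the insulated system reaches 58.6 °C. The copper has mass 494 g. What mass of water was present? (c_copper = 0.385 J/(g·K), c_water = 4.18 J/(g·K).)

m ≈ 119 g

Heat lost by the copper = heat gained by the water:
494·0.385·(189 − 58.6) = m·4.18·(58.6 − 8.76)
208.33 m = 24801  ⇒  m ≈ 119 g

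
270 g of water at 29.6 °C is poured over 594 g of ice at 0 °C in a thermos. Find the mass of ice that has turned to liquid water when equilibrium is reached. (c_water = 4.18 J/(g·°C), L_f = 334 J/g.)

Heat available from the water dropping to 0 °C: 270·4.18·29.6 = 33407 J.
Fully melting the ice requires m_ice L_f = 594·334 = 198396 J.
That's not enough to melt it all — equilibrium is at 0 °C with ice remaining.
m_melt = 33407 / L_f = 100 g.

m_melted ≈ 100 g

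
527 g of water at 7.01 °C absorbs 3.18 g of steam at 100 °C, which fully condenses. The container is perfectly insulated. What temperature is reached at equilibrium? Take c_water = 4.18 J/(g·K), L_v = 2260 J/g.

Taking heat into each body as positive, Σ m c ΔT = 0:
condense steam: −3.18×2260 = −7186.8
  condensed water 100 °C→T: 13.29(T − 100)
  original water: 2202.9(T − 7.01)
2216.2 T = 7186.8 + 1329.2 + 15442 = 23958
T ≈ 10.81 °C — below 100 °C, confirming all the steam condensed.

T_f ≈ 10.8 °C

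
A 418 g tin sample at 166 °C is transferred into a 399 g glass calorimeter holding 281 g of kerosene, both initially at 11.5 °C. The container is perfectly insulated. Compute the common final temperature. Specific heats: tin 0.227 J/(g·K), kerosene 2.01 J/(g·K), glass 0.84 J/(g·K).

T_f ≈ 26.2 °C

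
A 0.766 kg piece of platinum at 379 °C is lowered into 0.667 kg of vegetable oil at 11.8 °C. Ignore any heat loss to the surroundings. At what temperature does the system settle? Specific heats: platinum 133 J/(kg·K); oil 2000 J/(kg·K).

T_f ≈ 37.9 °C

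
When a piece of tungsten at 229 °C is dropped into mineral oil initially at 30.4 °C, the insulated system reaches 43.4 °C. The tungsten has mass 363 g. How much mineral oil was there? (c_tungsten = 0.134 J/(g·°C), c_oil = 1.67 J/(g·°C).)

Heat lost by the tungsten = heat gained by the oil:
363·0.134·(229 − 43.4) = m·1.67·(43.4 − 30.4)
21.71 m = 9028  ⇒  m ≈ 415.8 g

m ≈ 416 g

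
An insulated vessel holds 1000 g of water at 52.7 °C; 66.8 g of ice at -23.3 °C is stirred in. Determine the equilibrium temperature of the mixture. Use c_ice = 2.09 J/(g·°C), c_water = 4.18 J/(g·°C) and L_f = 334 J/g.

Heat gained plus heat lost sum to zero:
ice -23.3→0 °C: 66.8·2.09·23.3 = 3253; fusion: m_ice L_f = 66.8·334 = 22311; meltwater 0→T: 66.8·4.18·T = 279.22 T; water: 4180(T − 52.7)
4459.2 T = 220286 − 25564 = 194722
T ≈ 43.67 °C. Since T > 0 °C, the all-ice-melts assumption holds.

T_f ≈ 43.7 °C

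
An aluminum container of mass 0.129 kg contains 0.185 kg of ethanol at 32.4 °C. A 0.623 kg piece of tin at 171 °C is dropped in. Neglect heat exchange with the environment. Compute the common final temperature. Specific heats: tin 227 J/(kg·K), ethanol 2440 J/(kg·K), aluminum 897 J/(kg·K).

T_f ≈ 60.1 °C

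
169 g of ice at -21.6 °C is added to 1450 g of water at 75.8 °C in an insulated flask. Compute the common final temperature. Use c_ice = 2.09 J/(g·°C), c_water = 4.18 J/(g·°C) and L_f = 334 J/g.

T_f ≈ 58.4 °C

Energy balance with sensible and latent terms:
warm ice to 0 °C: 169·2.09·(0 − (-21.6)) = 7629.3; fusion: m_ice L_f = 169·334 = 56446; meltwater 0→T: 169·4.18·T = 706.42 T; water: 6061(T − 75.8)
6767.4 T = 459424 − 64075 = 395348
T ≈ 58.42 °C (positive, so assuming full melt was valid).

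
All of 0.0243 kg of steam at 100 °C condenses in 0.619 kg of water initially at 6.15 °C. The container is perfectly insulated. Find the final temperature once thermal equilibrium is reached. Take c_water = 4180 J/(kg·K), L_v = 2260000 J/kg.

T_f ≈ 30.1 °C

Net heat exchanged in the isolated system is zero:
steam→water at 100 °C releases m L_v = 0.0243×2260000 = 54918
  condensate cools 100→T: 0.0243×4180×(T − 100) = 101.57(T − 100)
  original water: 2587.4(T − 6.15)
2689 T = 54918 + 10157 + 15913 = 80988
T ≈ 30.12 °C — below 100 °C, confirming all the steam condensed.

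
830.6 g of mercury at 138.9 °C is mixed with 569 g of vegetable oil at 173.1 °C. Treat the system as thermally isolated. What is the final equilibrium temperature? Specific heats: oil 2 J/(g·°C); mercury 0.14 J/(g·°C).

With ΣQ=0 the equilibrium temperature is the m·c-weighted mean:
T_f = (1138·173.1 + 116.28·138.9) / (1138 + 116.28)
    = 213140 / 1254.3 ≈ 169.93 °C

T_f ≈ 169.9 °C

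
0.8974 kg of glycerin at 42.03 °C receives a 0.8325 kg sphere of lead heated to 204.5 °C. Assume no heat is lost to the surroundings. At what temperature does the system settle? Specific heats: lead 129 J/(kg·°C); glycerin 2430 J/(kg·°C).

|Q_lead| = |Q_glycerin|:
0.8325·129·(204.5 − T) = 0.8974·2430·(T − 42.03)
107.39(204.5 − T) = 2180.7(T − 42.03)
2288.1 T = 113616  ⇒  T ≈ 49.66 °C

T_f ≈ 49.7 °C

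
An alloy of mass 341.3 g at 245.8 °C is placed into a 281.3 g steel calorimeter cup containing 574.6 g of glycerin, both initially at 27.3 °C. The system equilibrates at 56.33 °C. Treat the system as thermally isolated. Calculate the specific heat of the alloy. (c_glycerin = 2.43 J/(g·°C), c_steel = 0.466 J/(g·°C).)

c ≈ 0.686 J/(g·°C)

Heat gained plus heat lost sum to zero:
341.3×c×(56.33 − 245.8) + 574.6×2.43×(56.33 − 27.3) + 281.3×0.466×(56.33 − 27.3) = 0
-64666 c = -44339
c = -44339/-64666 ≈ 0.6857 J/(g·°C)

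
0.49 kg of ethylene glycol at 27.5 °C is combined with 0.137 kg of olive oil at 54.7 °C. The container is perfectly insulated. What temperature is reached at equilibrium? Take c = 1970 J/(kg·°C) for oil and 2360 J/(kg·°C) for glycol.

Net heat exchanged in the isolated system is zero:
0.137·1970·(T − 54.7) + 0.49·2360·(T − 27.5) = 0
269.89(T − 54.7) + 1156.4(T − 27.5) = 0
1426.3 T = 46564
T = 46564/1426.3 ≈ 32.65 °C

T_f ≈ 32.6 °C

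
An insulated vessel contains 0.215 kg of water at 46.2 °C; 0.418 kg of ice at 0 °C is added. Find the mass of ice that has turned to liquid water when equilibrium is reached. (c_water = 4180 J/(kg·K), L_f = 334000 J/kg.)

Water can give up m c ΔT = 0.215·4180·46.2 = 41520 J before reaching 0 °C.
Melting all 0.418 kg of ice would need 0.418·334000 = 139612 J.
41520 J < 139612 J, so only part of the ice melts and the system sits at 0 °C.
Mass melted = 41520/334000 ≈ 0.1243 kg.

m_melted ≈ 0.124 kg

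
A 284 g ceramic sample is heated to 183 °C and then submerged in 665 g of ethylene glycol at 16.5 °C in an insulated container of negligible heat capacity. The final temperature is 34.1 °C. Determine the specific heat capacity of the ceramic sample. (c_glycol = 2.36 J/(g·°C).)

c ≈ 0.653 J/(g·°C)

Heat gained plus heat lost sum to zero:
284·c·(34.1 − 183) + 665·2.36·(34.1 − 16.5) = 0
-42288 c = -27621
c = -27621/-42288 ≈ 0.6532 J/(g·°C)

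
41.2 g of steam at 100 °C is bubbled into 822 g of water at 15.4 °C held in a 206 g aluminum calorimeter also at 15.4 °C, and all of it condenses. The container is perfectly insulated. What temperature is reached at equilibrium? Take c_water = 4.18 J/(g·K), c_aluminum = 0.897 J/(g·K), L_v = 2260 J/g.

T_f ≈ 43.8 °C

Let T be the final temperature. ΣQ_i = 0:
condense steam: −41.2×2260 = −93112; condensed water 100 °C→T: 172.22(T − 100); water warms: 822×4.18×(T − 15.4) = 3436(T − 15.4); cup: 184.78(T − 15.4)
3793 T = 93112 + 17222 + 55759 = 166093
T ≈ 43.79 °C (< 100 °C, so full condensation is consistent).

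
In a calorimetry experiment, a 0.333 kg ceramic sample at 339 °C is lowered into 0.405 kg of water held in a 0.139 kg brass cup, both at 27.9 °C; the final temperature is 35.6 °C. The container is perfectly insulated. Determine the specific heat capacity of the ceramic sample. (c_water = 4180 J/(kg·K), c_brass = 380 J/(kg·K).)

Conservation of energy gives ΣQ = 0:
0.333×c×(35.6 − 339) + 0.405×4180×(35.6 − 27.9) + 0.139×380×(35.6 − 27.9) = 0
-101.03 c = -13442
c = -13442/-101.03 ≈ 133 J/(kg·K)

c ≈ 133 J/(kg·K)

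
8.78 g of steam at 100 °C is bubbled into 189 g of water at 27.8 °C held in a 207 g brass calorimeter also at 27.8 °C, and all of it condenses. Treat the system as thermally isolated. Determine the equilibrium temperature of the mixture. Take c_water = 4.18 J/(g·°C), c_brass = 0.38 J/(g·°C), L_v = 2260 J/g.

T_f ≈ 52.6 °C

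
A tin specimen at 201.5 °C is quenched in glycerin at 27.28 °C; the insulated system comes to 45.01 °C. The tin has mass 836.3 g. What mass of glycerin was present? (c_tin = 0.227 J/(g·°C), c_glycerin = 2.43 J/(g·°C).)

m ≈ 690 g

|Q_tin| = |Q_glycerin|:
836.3×0.227×(201.5 − 45.01) = m×2.43×(45.01 − 27.28)
43.08 m = 29708  ⇒  m ≈ 689.5 g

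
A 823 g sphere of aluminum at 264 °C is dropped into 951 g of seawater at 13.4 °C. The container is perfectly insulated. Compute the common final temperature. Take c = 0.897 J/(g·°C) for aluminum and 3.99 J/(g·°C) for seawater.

Heat gained plus heat lost sum to zero:
823×0.897×(T − 264) + 951×3.99×(T − 13.4) = 0
4532.7 T = 245739
T ≈ 54.21 °C

T_f ≈ 54.2 °C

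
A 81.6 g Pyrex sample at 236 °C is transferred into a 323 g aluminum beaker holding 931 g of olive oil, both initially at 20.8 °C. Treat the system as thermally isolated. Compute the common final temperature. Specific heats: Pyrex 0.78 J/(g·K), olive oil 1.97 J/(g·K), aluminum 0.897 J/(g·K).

T_f ≈ 27.1 °C

T_f is the heat-capacity-weighted average of the initial temperatures:
T_f = (63.65*236 + 1834.1*20.8 + 289.73*20.8) / (63.65 + 1834.1 + 289.73)
    = 59196 / 2187.4 ≈ 27.06 °C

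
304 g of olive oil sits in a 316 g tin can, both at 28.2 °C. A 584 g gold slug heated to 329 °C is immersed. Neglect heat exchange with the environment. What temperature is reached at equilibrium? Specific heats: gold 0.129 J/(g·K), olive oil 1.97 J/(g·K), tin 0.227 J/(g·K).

Net heat exchanged in the isolated system is zero:
584*0.129*(T − 329) + 304*1.97*(T − 28.2) + 316*0.227*(T − 28.2) = 0
(75.34 + 598.88 + 71.73) T = 75.34*329 + 598.88*28.2 + 71.73*28.2
T = 43697 / 745.95 = 58.6 °C

T_f ≈ 58.6 °C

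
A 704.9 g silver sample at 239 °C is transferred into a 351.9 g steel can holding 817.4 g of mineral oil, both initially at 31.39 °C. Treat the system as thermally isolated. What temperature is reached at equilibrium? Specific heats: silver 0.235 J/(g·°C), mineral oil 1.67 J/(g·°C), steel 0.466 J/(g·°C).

T_f ≈ 51.7 °C

Energy conservation, ΣQ = 0:
704.9·0.235·(T − 239) + 817.4·1.67·(T − 31.39) + 351.9·0.466·(T − 31.39) = 0
165.65(T − 239) + 1365.1(T − 31.39) + 163.99(T − 31.39) = 0
(165.65 + 1365.1 + 163.99) T = 165.65·239 + 1365.1·31.39 + 163.99·31.39
T = 87587 / 1694.7 = 51.7 °C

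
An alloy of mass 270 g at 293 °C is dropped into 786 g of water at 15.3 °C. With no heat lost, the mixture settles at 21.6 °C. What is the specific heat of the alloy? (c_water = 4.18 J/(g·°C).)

c ≈ 0.282 J/(g·°C)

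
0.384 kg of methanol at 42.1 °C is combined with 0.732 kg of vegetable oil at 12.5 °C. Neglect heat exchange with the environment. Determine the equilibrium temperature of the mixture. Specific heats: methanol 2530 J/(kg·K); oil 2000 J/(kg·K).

T_f ≈ 24.3 °C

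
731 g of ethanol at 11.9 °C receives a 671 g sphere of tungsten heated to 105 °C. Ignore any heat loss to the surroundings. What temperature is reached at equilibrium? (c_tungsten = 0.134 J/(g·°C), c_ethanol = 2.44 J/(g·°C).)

With ΣQ=0 the equilibrium temperature is the m·c-weighted mean:
T_f = (89.91·105 + 1783.6·11.9) / (89.91 + 1783.6)
    = 30666 / 1873.6 ≈ 16.37 °C

T_f ≈ 16.4 °C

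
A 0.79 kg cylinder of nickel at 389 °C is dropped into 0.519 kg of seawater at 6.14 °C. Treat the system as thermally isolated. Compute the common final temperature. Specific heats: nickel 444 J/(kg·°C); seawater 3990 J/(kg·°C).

T_f ≈ 61.6 °C

T_f is the heat-capacity-weighted average of the initial temperatures:
T_f = (350.76·389 + 2070.8·6.14) / (350.76 + 2070.8)
    = 149160 / 2421.6 ≈ 61.60 °C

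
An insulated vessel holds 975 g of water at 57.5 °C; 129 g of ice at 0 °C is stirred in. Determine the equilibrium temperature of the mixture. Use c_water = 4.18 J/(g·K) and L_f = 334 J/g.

Conservation of energy gives ΣQ = 0:
melt ice: 129·334 = 43086; warm the meltwater: 539.22 T; water cools: 975·4.18·(T − 57.5) = 4075.5(T − 57.5)
4614.7 T = 234341 − 43086 = 191255
T ≈ 41.44 °C. Since T > 0 °C, the all-ice-melts assumption holds.

T_f ≈ 41.4 °C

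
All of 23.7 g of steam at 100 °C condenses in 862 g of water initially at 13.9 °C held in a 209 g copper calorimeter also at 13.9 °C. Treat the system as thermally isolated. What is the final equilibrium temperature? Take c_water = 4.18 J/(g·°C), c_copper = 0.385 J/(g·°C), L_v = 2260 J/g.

T_f ≈ 30.3 °C

Energy conservation, ΣQ = 0:
steam→water at 100 °C releases m L_v = 23.7×2260 = 53562; condensate cools 100→T: 23.7×4.18×(T − 100) = 99.07(T − 100); water warms: 862×4.18×(T − 13.9) = 3603.2(T − 13.9); copper cup: 209×0.385×(T − 13.9) = 80.47(T − 13.9)
3782.7 T = 53562 + 9906.6 + 51202 = 114671
T ≈ 30.31 °C — below 100 °C, confirming all the steam condensed.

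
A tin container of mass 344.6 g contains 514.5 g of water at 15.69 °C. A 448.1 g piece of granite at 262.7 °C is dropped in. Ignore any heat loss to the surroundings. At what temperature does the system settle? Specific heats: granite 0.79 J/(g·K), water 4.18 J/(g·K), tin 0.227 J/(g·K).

Heat gained plus heat lost sum to zero:
448.1×0.79×(T − 262.7) + 514.5×4.18×(T − 15.69) + 344.6×0.227×(T − 15.69) = 0
(354 + 2150.6 + 78.22) T = 354×262.7 + 2150.6×15.69 + 78.22×15.69
T = 127966/2582.8 ≈ 49.54 °C

T_f ≈ 49.5 °C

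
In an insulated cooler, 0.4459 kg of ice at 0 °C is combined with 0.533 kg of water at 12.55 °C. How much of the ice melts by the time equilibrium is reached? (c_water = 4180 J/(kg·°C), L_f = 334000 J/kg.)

m_melted ≈ 0.0837 kg

Water can give up m c ΔT = 0.533×4180×12.55 = 27961 J before reaching 0 °C.
To melt every bit of ice: 0.4459×334000 = 148931 J.
Since 27961 < 148931 J, not all the ice melts; equilibrium is at 0 °C.
m_melted×334000 = 27961  ⇒  m_melted ≈ 0.08371 kg.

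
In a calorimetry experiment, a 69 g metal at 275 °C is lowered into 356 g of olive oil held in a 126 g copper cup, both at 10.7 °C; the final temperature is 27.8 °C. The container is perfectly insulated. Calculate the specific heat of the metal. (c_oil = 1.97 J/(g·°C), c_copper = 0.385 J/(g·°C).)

c ≈ 0.752 J/(g·°C)

Conservation of energy gives ΣQ = 0:
69·c·(27.8 − 275) + 356·1.97·(27.8 − 10.7) + 126·0.385·(27.8 − 10.7) = 0
-17057 c = -12822
c = -12822/-17057 ≈ 0.7517 J/(g·°C)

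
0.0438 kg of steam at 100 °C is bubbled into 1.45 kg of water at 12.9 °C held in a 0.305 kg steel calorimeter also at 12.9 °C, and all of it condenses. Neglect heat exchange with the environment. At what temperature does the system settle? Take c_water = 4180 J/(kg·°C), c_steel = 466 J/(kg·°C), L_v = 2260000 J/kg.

T_f ≈ 30.9 °C

Conservation of energy gives ΣQ = 0:
latent heat released on condensation: 0.0438·2260000 = 98988; condensed water 100 °C→T: 183.08(T − 100); water warms: 1.45·4180·(T − 12.9) = 6061(T − 12.9); steel cup: 0.305·466·(T − 12.9) = 142.13(T − 12.9)
6386.2 T = 98988 + 18308 + 80020 = 197317
T ≈ 30.90 °C (< 100 °C, so full condensation is consistent).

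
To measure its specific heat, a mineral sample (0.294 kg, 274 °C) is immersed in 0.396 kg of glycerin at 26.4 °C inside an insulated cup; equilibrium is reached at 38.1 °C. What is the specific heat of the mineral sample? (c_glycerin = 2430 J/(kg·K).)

c ≈ 162 J/(kg·K)

Taking heat into each body as positive, Σ m c ΔT = 0:
0.294×c×(38.1 − 274) + 0.396×2430×(38.1 − 26.4) = 0
-69.35 c = -11259
c = -11259/-69.35 ≈ 162.3 J/(kg·K)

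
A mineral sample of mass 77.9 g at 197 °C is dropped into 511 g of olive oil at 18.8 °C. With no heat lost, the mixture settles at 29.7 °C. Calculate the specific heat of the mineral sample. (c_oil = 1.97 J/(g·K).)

c ≈ 0.842 J/(g·K)

m_s c (T_s − T_f) = m_oil c_oil (T_f − T_0):
77.9×c×(197 − 29.7) = 511×1.97×(29.7 − 18.8)
13033 c = 10973  ⇒  c ≈ 0.8419 J/(g·K)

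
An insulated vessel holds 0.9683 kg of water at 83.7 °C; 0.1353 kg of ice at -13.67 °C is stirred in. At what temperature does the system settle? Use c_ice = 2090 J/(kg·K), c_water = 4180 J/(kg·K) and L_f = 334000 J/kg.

Let T be the final temperature. ΣQ_i = 0:
ice -13.67→0 °C: 0.1353×2090×13.67 = 3865.6
  melt ice: 0.1353×334000 = 45190
  warm the meltwater: 565.55 T
  water: 4047.5(T − 83.7)
4613 T = 338775 − 49056 = 289719
T ≈ 62.80 °C. Since T > 0 °C, the all-ice-melts assumption holds.

T_f ≈ 62.8 °C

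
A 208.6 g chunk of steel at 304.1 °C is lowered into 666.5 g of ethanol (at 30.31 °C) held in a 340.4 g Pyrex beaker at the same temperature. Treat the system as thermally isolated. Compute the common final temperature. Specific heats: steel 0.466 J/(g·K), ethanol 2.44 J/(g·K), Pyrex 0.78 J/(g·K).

T_f ≈ 43.7 °C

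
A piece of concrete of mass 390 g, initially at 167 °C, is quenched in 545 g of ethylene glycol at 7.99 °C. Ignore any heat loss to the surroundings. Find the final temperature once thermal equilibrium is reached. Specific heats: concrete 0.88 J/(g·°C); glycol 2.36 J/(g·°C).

T_f ≈ 41.5 °C

Set heat shed by the hot body equal to heat absorbed by the cold body:
390*0.88*(167 − T) = 545*2.36*(T − 7.99)
343.2(167 − T) = 1286.2(T − 7.99)
1629.4 T = 67591  ⇒  T ≈ 41.48 °C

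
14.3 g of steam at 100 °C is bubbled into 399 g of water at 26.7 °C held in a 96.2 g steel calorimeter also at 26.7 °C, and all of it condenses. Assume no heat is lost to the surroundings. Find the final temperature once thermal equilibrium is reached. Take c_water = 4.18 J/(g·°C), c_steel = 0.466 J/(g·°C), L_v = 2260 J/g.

T_f ≈ 47.4 °C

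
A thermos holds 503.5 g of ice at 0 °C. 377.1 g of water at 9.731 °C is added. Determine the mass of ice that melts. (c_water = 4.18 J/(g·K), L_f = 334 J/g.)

Cooling the water to 0 °C releases 377.1×4.18×9.731 = 15339 J.
Fully melting the ice requires m_ice L_f = 503.5×334 = 168169 J.
15339 J < 168169 J, so only part of the ice melts and the system sits at 0 °C.
Mass melted = 15339/334 ≈ 45.92 g.

m_melted ≈ 45.9 g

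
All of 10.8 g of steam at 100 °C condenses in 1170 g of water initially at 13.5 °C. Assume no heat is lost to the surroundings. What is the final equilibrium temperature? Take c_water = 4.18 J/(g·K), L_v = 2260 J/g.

T_f ≈ 19.2 °C

Let T be the final temperature. ΣQ_i = 0:
condense steam: −10.8×2260 = −24408
  condensate cools 100→T: 10.8×4.18×(T − 100) = 45.14(T − 100)
  water warms: 1170×4.18×(T − 13.5) = 4890.6(T − 13.5)
4935.7 T = 24408 + 4514.4 + 66023 = 94946
T ≈ 19.24 °C (< 100 °C, so full condensation is consistent).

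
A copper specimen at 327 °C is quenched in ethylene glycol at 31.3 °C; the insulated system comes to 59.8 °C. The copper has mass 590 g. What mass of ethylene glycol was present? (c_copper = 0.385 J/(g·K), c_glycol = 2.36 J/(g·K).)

Heat lost by the copper = heat gained by the glycol:
590·0.385·(327 − 59.8) = m·2.36·(59.8 − 31.3)
67.26 m = 60694  ⇒  m ≈ 902.4 g

m ≈ 902 g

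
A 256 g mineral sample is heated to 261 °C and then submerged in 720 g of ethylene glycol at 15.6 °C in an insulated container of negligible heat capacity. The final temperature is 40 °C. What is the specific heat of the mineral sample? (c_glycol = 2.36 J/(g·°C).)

c ≈ 0.733 J/(g·°C)

Heat lost by the mineral sample = heat gained by the glycol:
256×c×(261 − 40) = 720×2.36×(40 − 15.6)
56576 c = 41460  ⇒  c ≈ 0.7328 J/(g·°C)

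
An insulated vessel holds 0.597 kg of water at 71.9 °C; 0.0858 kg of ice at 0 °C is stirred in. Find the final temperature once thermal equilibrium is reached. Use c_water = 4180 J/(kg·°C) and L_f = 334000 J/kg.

Net heat exchanged in the isolated system is zero:
latent heat to melt: 0.0858·334000 = 28657
  warm the meltwater: 358.64 T
  water: 2495.5(T − 71.9)
2854.1 T = 179424 − 28657 = 150766
T ≈ 52.82 °C — above 0 °C, consistent with complete melting.

T_f ≈ 52.8 °C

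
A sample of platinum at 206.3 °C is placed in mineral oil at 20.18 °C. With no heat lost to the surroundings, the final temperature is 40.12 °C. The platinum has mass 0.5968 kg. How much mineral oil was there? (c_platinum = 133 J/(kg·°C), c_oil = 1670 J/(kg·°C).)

m ≈ 0.396 kg

Heat lost by the platinum = heat gained by the oil:
0.5968·133·(206.3 − 40.12) = m·1670·(40.12 − 20.18)
33300 m = 13190  ⇒  m ≈ 0.3961 kg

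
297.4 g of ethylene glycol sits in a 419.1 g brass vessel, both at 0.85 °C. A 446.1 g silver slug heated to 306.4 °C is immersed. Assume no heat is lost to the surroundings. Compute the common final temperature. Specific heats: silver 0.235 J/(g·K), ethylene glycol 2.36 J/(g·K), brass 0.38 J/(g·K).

Conservation of energy gives ΣQ = 0:
446.1·0.235·(T − 306.4) + 297.4·2.36·(T − 0.85) + 419.1·0.38·(T − 0.85) = 0
104.83(T − 306.4) + 701.86(T − 0.85) + 159.26(T − 0.85) = 0
(104.83 + 701.86 + 159.26) T = 104.83·306.4 + 701.86·0.85 + 159.26·0.85
T ≈ 34.01 °C

T_f ≈ 34.0 °C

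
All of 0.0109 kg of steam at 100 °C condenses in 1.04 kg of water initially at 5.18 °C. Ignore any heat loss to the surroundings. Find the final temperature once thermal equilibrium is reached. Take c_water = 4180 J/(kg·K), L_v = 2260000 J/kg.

T_f ≈ 11.8 °C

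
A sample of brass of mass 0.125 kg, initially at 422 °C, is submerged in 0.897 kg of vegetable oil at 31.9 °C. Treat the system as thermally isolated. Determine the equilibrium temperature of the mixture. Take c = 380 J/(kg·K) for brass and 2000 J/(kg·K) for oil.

T_f ≈ 42.0 °C

With ΣQ=0 the equilibrium temperature is the m·c-weighted mean:
T_f = (47.5×422 + 1794×31.9) / (47.5 + 1794)
    = 77274 / 1841.5 ≈ 41.96 °C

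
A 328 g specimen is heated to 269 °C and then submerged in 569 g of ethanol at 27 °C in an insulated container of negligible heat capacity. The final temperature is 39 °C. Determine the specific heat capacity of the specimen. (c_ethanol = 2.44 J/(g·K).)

c ≈ 0.221 J/(g·K)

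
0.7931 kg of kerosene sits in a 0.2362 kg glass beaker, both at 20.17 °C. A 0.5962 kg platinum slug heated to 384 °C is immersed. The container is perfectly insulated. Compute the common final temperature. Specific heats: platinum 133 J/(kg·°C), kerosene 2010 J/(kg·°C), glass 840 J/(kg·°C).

T_f ≈ 35.6 °C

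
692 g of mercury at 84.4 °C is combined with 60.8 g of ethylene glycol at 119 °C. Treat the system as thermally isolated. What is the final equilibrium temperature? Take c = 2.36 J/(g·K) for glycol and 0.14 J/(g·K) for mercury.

T_f ≈ 105.1 °C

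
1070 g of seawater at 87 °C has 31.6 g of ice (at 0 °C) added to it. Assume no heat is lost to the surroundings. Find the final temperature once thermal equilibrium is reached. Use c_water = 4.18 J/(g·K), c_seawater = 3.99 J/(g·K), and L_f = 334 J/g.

Energy conservation, ΣQ = 0:
fusion: m_ice L_f = 31.6×334 = 10554; meltwater 0→T: 31.6×4.18×T = 132.09 T; seawater cools: 1070×3.99×(T − 87) = 4269.3(T − 87)
4401.4 T = 371429 − 10554 = 360875
T ≈ 81.99 °C — above 0 °C, consistent with complete melting.

T_f ≈ 82.0 °C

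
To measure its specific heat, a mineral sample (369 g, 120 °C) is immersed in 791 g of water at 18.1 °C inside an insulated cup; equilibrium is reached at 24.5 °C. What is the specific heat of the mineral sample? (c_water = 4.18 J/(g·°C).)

c ≈ 0.6 J/(g·°C)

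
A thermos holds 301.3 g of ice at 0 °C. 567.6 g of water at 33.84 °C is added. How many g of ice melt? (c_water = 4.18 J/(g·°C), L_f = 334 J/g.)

m_melted ≈ 240 g

Heat available from the water dropping to 0 °C: 567.6·4.18·33.84 = 80288 J.
Fully melting the ice requires m_ice L_f = 301.3·334 = 100634 J.
80288 J < 100634 J, so only part of the ice melts and the system sits at 0 °C.
m_melted·334 = 80288  ⇒  m_melted ≈ 240.4 g.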